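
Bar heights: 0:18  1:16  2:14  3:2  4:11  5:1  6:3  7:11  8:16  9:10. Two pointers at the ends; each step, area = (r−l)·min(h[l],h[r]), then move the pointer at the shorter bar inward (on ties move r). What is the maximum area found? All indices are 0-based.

max area = 128

[0,9] min(18,10)*9=90 best=90 * → r--
[0,8] min(18,16)*8=128 best=128 * → r--
[0,7] min(18,11)*7=77 best=128 → r--
[0,6] min(18,3)*6=18 best=128 → r--
[0,5] min(18,1)*5=5 best=128 → r--
[0,4] min(18,11)*4=44 best=128 → r--
[0,3] min(18,2)*3=6 best=128 → r--
[0,2] min(18,14)*2=28 best=128 → r--
[0,1] min(18,16)*1=16 best=128 → r--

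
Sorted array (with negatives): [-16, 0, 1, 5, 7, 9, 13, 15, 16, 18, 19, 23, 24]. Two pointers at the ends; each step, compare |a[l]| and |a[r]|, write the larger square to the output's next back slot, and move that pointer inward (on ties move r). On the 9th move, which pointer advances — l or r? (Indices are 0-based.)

r

l=0 r=12: |-16|<=|24| out[12]=576, r--
l=0 r=11: |-16|<=|23| out[11]=529, r--
l=0 r=10: |-16|<=|19| out[10]=361, r--
l=0 r=9: |-16|<=|18| out[9]=324, r--
l=0 r=8: |-16|<=|16| out[8]=256, r--
l=0 r=7: |-16|>|15| out[7]=256, l++
l=1 r=7: |0|<=|15| out[6]=225, r--
l=1 r=6: |0|<=|13| out[5]=169, r--
l=1 r=5: |0|<=|9| out[4]=81, r--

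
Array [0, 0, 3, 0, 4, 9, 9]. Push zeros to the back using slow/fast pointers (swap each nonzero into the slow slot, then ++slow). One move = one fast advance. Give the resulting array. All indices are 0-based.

[3, 4, 9, 9, 0, 0, 0]

(s=0,f=0) a[fast]=0 → fast++
(s=0,f=1) a[fast]=0 → fast++
(s=0,f=2) a[fast]=3≠0 swap→a[0]=3 → slow++,fast++
(s=1,f=3) a[fast]=0 → fast++
(s=1,f=4) a[fast]=4≠0 swap→a[1]=4 → slow++,fast++
(s=2,f=5) a[fast]=9≠0 swap→a[2]=9 → slow++,fast++
(s=3,f=6) a[fast]=9≠0 swap→a[3]=9 → slow++,fast++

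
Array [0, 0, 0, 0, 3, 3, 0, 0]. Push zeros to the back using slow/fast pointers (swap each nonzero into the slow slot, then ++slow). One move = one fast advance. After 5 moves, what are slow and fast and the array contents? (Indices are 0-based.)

slow=1, fast=5, a=[3, 0, 0, 0, 0, 3, 0, 0]

slow=0 fast=0: a[fast]=0, fast++
slow=0 fast=1: a[fast]=0, fast++
slow=0 fast=2: a[fast]=0, fast++
slow=0 fast=3: a[fast]=0, fast++
slow=0 fast=4: a[fast]=3≠0 swap→a[0]=3, slow++,fast++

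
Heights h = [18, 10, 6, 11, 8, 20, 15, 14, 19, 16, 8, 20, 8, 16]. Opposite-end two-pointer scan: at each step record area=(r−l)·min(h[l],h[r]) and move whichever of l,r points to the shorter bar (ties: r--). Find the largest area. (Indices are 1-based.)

max area = 208

l=1 r=14: min(18,16)*13=208 best=208 *, r--
l=1 r=13: min(18,8)*12=96 best=208, r--
l=1 r=12: min(18,20)*11=198 best=208, l++
l=2 r=12: min(10,20)*10=100 best=208, l++
l=3 r=12: min(6,20)*9=54 best=208, l++
l=4 r=12: min(11,20)*8=88 best=208, l++
l=5 r=12: min(8,20)*7=56 best=208, l++
l=6 r=12: min(20,20)*6=120 best=208, r--
l=6 r=11: min(20,8)*5=40 best=208, r--
l=6 r=10: min(20,16)*4=64 best=208, r--
l=6 r=9: min(20,19)*3=57 best=208, r--
l=6 r=8: min(20,14)*2=28 best=208, r--
l=6 r=7: min(20,15)*1=15 best=208, r--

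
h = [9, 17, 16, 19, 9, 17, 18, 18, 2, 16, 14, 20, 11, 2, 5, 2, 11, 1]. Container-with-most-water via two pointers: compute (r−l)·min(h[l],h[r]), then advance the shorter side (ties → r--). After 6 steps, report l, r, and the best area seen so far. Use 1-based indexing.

l=1 r=18: min(9,1)*17=17 best=17 *, r--
l=1 r=17: min(9,11)*16=144 best=144 *, l++
l=2 r=17: min(17,11)*15=165 best=165 *, r--
l=2 r=16: min(17,2)*14=28 best=165, r--
l=2 r=15: min(17,5)*13=65 best=165, r--
l=2 r=14: min(17,2)*12=24 best=165, r--

l=2, r=13, best area=165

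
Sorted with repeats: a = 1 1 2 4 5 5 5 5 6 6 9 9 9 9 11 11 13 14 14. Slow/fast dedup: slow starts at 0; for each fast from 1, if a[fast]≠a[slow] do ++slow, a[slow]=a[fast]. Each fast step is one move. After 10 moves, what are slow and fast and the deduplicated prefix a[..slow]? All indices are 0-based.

slow=5, fast=11, prefix=[1, 2, 4, 5, 6, 9]

(s=0,f=1) a[fast]=1=a[slow] dup → fast++
(s=0,f=2) a[fast]=2≠a[slow]=1 write a[1]=2 → slow++,fast++
(s=1,f=3) a[fast]=4≠a[slow]=2 write a[2]=4 → slow++,fast++
(s=2,f=4) a[fast]=5≠a[slow]=4 write a[3]=5 → slow++,fast++
(s=3,f=5) a[fast]=5=a[slow] dup → fast++
(s=3,f=6) a[fast]=5=a[slow] dup → fast++
(s=3,f=7) a[fast]=5=a[slow] dup → fast++
(s=3,f=8) a[fast]=6≠a[slow]=5 write a[4]=6 → slow++,fast++
(s=4,f=9) a[fast]=6=a[slow] dup → fast++
(s=4,f=10) a[fast]=9≠a[slow]=6 write a[5]=9 → slow++,fast++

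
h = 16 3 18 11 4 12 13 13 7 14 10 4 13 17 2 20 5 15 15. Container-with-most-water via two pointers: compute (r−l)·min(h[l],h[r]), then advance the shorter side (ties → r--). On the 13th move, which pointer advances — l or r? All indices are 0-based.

l

l=0 r=18: min(16,15)*18=270 best=270 *, r--
l=0 r=17: min(16,15)*17=255 best=270, r--
l=0 r=16: min(16,5)*16=80 best=270, r--
l=0 r=15: min(16,20)*15=240 best=270, l++
l=1 r=15: min(3,20)*14=42 best=270, l++
l=2 r=15: min(18,20)*13=234 best=270, l++
l=3 r=15: min(11,20)*12=132 best=270, l++
l=4 r=15: min(4,20)*11=44 best=270, l++
l=5 r=15: min(12,20)*10=120 best=270, l++
l=6 r=15: min(13,20)*9=117 best=270, l++
l=7 r=15: min(13,20)*8=104 best=270, l++
l=8 r=15: min(7,20)*7=49 best=270, l++
l=9 r=15: min(14,20)*6=84 best=270, l++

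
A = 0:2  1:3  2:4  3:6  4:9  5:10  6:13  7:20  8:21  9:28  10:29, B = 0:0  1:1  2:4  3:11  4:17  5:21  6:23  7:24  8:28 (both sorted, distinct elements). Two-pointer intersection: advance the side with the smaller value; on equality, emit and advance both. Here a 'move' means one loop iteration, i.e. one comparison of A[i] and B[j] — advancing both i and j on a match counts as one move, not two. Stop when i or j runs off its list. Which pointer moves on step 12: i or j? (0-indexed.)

i

[i=0,j=0] 2>0 → j++
[i=0,j=1] 2>1 → j++
[i=0,j=2] 2<4 → i++
[i=1,j=2] 3<4 → i++
[i=2,j=2] 4==4 emit → i++,j++
[i=3,j=3] 6<11 → i++
[i=4,j=3] 9<11 → i++
[i=5,j=3] 10<11 → i++
[i=6,j=3] 13>11 → j++
[i=6,j=4] 13<17 → i++
[i=7,j=4] 20>17 → j++
[i=7,j=5] 20<21 → i++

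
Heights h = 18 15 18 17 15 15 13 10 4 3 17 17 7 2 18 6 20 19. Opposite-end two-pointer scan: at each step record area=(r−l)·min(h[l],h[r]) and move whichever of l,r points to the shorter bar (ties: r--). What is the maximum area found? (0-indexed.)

max area = 306

[0,17] min(18,19)*17=306 best=306 * → l++
[1,17] min(15,19)*16=240 best=306 → l++
[2,17] min(18,19)*15=270 best=306 → l++
[3,17] min(17,19)*14=238 best=306 → l++
[4,17] min(15,19)*13=195 best=306 → l++
[5,17] min(15,19)*12=180 best=306 → l++
[6,17] min(13,19)*11=143 best=306 → l++
[7,17] min(10,19)*10=100 best=306 → l++
[8,17] min(4,19)*9=36 best=306 → l++
[9,17] min(3,19)*8=24 best=306 → l++
[10,17] min(17,19)*7=119 best=306 → l++
[11,17] min(17,19)*6=102 best=306 → l++
[12,17] min(7,19)*5=35 best=306 → l++
[13,17] min(2,19)*4=8 best=306 → l++
[14,17] min(18,19)*3=54 best=306 → l++
[15,17] min(6,19)*2=12 best=306 → l++
[16,17] min(20,19)*1=19 best=306 → r--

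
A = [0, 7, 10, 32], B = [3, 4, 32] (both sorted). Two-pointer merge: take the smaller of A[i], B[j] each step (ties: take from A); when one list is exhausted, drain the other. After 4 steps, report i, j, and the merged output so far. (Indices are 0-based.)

i=2, j=2, merged so far=[0, 3, 4, 7]

i=0 j=0: A[i]=0<=B[j]=3 take 0, i++
i=1 j=0: A[i]=7>B[j]=3 take 3, j++
i=1 j=1: A[i]=7>B[j]=4 take 4, j++
i=1 j=2: A[i]=7<=B[j]=32 take 7, i++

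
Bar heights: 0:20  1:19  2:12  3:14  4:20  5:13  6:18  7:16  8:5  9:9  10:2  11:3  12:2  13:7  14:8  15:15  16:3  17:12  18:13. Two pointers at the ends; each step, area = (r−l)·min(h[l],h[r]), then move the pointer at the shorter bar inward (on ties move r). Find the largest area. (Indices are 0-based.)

l=0 r=18: min(20,13)*18=234 best=234 *, r--
l=0 r=17: min(20,12)*17=204 best=234, r--
l=0 r=16: min(20,3)*16=48 best=234, r--
l=0 r=15: min(20,15)*15=225 best=234, r--
l=0 r=14: min(20,8)*14=112 best=234, r--
l=0 r=13: min(20,7)*13=91 best=234, r--
l=0 r=12: min(20,2)*12=24 best=234, r--
l=0 r=11: min(20,3)*11=33 best=234, r--
l=0 r=10: min(20,2)*10=20 best=234, r--
l=0 r=9: min(20,9)*9=81 best=234, r--
l=0 r=8: min(20,5)*8=40 best=234, r--
l=0 r=7: min(20,16)*7=112 best=234, r--
l=0 r=6: min(20,18)*6=108 best=234, r--
l=0 r=5: min(20,13)*5=65 best=234, r--
l=0 r=4: min(20,20)*4=80 best=234, r--
l=0 r=3: min(20,14)*3=42 best=234, r--
l=0 r=2: min(20,12)*2=24 best=234, r--
l=0 r=1: min(20,19)*1=19 best=234, r--

max area = 234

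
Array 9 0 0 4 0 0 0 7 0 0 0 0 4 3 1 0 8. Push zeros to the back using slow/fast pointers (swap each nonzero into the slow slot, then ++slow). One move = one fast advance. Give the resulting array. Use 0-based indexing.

[9, 4, 7, 4, 3, 1, 8, 0, 0, 0, 0, 0, 0, 0, 0, 0, 0]

(s=0,f=0) a[fast]=9≠0 swap→a[0]=9 → slow++,fast++
(s=1,f=1) a[fast]=0 → fast++
(s=1,f=2) a[fast]=0 → fast++
(s=1,f=3) a[fast]=4≠0 swap→a[1]=4 → slow++,fast++
(s=2,f=4) a[fast]=0 → fast++
(s=2,f=5) a[fast]=0 → fast++
(s=2,f=6) a[fast]=0 → fast++
(s=2,f=7) a[fast]=7≠0 swap→a[2]=7 → slow++,fast++
(s=3,f=8) a[fast]=0 → fast++
(s=3,f=9) a[fast]=0 → fast++
(s=3,f=10) a[fast]=0 → fast++
(s=3,f=11) a[fast]=0 → fast++
(s=3,f=12) a[fast]=4≠0 swap→a[3]=4 → slow++,fast++
(s=4,f=13) a[fast]=3≠0 swap→a[4]=3 → slow++,fast++
(s=5,f=14) a[fast]=1≠0 swap→a[5]=1 → slow++,fast++
(s=6,f=15) a[fast]=0 → fast++
(s=6,f=16) a[fast]=8≠0 swap→a[6]=8 → slow++,fast++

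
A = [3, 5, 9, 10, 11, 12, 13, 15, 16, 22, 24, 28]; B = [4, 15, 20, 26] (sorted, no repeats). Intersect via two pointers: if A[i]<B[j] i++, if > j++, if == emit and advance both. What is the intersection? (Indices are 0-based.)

intersection = [15]

[i=0,j=0] 3<4 → i++
[i=1,j=0] 5>4 → j++
[i=1,j=1] 5<15 → i++
[i=2,j=1] 9<15 → i++
[i=3,j=1] 10<15 → i++
[i=4,j=1] 11<15 → i++
[i=5,j=1] 12<15 → i++
[i=6,j=1] 13<15 → i++
[i=7,j=1] 15==15 emit → i++,j++
[i=8,j=2] 16<20 → i++
[i=9,j=2] 22>20 → j++
[i=9,j=3] 22<26 → i++
[i=10,j=3] 24<26 → i++
[i=11,j=3] 28>26 → j++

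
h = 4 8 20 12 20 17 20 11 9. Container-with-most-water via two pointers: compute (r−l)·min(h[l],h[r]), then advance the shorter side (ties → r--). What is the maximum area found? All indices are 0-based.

l=0 r=8: min(4,9)*8=32 best=32 *, l++
l=1 r=8: min(8,9)*7=56 best=56 *, l++
l=2 r=8: min(20,9)*6=54 best=56, r--
l=2 r=7: min(20,11)*5=55 best=56, r--
l=2 r=6: min(20,20)*4=80 best=80 *, r--
l=2 r=5: min(20,17)*3=51 best=80, r--
l=2 r=4: min(20,20)*2=40 best=80, r--
l=2 r=3: min(20,12)*1=12 best=80, r--

max area = 80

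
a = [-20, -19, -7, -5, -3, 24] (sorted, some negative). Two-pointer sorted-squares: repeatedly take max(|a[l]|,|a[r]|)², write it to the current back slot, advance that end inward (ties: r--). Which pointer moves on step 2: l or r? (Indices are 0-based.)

l

l=0 r=5: |-20|<=|24| out[5]=576, r--
l=0 r=4: |-20|>|-3| out[4]=400, l++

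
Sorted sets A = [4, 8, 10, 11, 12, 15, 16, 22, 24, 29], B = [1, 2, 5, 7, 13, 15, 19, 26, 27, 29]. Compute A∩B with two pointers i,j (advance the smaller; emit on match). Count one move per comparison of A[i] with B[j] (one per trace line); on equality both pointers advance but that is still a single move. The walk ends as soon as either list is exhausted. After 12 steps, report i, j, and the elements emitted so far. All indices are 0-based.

i=7, j=6, emitted=[15]

i=0 j=0: 4>1, j++
i=0 j=1: 4>2, j++
i=0 j=2: 4<5, i++
i=1 j=2: 8>5, j++
i=1 j=3: 8>7, j++
i=1 j=4: 8<13, i++
i=2 j=4: 10<13, i++
i=3 j=4: 11<13, i++
i=4 j=4: 12<13, i++
i=5 j=4: 15>13, j++
i=5 j=5: 15==15 emit, i++,j++
i=6 j=6: 16<19, i++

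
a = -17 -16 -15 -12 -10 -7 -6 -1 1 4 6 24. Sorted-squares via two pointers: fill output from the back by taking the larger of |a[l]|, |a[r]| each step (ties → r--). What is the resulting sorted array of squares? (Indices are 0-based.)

l=0 r=11: |-17|<=|24| out[11]=576, r--
l=0 r=10: |-17|>|6| out[10]=289, l++
l=1 r=10: |-16|>|6| out[9]=256, l++
l=2 r=10: |-15|>|6| out[8]=225, l++
l=3 r=10: |-12|>|6| out[7]=144, l++
l=4 r=10: |-10|>|6| out[6]=100, l++
l=5 r=10: |-7|>|6| out[5]=49, l++
l=6 r=10: |-6|<=|6| out[4]=36, r--
l=6 r=9: |-6|>|4| out[3]=36, l++
l=7 r=9: |-1|<=|4| out[2]=16, r--
l=7 r=8: |-1|<=|1| out[1]=1, r--
l=7 r=7: |-1|<=|-1| out[0]=1, r--

[1, 1, 16, 36, 36, 49, 100, 144, 225, 256, 289, 576]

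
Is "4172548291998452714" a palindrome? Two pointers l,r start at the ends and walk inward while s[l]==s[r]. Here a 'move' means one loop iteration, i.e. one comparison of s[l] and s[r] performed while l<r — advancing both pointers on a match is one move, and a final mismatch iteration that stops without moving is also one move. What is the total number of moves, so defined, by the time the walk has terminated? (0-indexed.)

[0,18] '4'=='4' → l++,r--
[1,17] '1'=='1' → l++,r--
[2,16] '7'=='7' → l++,r--
[3,15] '2'=='2' → l++,r--
[4,14] '5'=='5' → l++,r--
[5,13] '4'=='4' → l++,r--
[6,12] '8'=='8' → l++,r--
[7,11] '2'!='9' → stop

8 moves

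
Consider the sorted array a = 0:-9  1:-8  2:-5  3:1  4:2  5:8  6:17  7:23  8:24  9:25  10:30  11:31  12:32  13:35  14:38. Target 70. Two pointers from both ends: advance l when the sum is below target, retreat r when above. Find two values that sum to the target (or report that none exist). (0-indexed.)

[0,14] -9+38=29 <70 → l++
[1,14] -8+38=30 <70 → l++
[2,14] -5+38=33 <70 → l++
[3,14] 1+38=39 <70 → l++
[4,14] 2+38=40 <70 → l++
[5,14] 8+38=46 <70 → l++
[6,14] 17+38=55 <70 → l++
[7,14] 23+38=61 <70 → l++
[8,14] 24+38=62 <70 → l++
[9,14] 25+38=63 <70 → l++
[10,14] 30+38=68 <70 → l++
[11,14] 31+38=69 <70 → l++
[12,14] 32+38=70 → found

(32, 38)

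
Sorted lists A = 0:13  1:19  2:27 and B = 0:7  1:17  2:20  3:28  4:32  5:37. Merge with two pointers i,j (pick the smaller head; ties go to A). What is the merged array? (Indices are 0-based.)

[7, 13, 17, 19, 20, 27, 28, 32, 37]

[i=0,j=0] A[i]=13>B[j]=7 take 7 → j++
[i=0,j=1] A[i]=13<=B[j]=17 take 13 → i++
[i=1,j=1] A[i]=19>B[j]=17 take 17 → j++
[i=1,j=2] A[i]=19<=B[j]=20 take 19 → i++
[i=2,j=2] A[i]=27>B[j]=20 take 20 → j++
[i=2,j=3] A[i]=27<=B[j]=28 take 27 → i++
[i=3,j=3] A done, take B[j]=28 → j++
[i=3,j=4] A done, take B[j]=32 → j++
[i=3,j=5] A done, take B[j]=37 → j++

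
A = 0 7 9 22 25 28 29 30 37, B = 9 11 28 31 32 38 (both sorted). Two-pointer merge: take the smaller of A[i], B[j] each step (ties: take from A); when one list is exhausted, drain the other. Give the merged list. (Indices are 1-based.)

[0, 7, 9, 9, 11, 22, 25, 28, 28, 29, 30, 31, 32, 37, 38]

[i=1,j=1] A[i]=0<=B[j]=9 take 0 → i++
[i=2,j=1] A[i]=7<=B[j]=9 take 7 → i++
[i=3,j=1] A[i]=9<=B[j]=9 take 9 → i++
[i=4,j=1] A[i]=22>B[j]=9 take 9 → j++
[i=4,j=2] A[i]=22>B[j]=11 take 11 → j++
[i=4,j=3] A[i]=22<=B[j]=28 take 22 → i++
[i=5,j=3] A[i]=25<=B[j]=28 take 25 → i++
[i=6,j=3] A[i]=28<=B[j]=28 take 28 → i++
[i=7,j=3] A[i]=29>B[j]=28 take 28 → j++
[i=7,j=4] A[i]=29<=B[j]=31 take 29 → i++
[i=8,j=4] A[i]=30<=B[j]=31 take 30 → i++
[i=9,j=4] A[i]=37>B[j]=31 take 31 → j++
[i=9,j=5] A[i]=37>B[j]=32 take 32 → j++
[i=9,j=6] A[i]=37<=B[j]=38 take 37 → i++
[i=10,j=6] A done, take B[j]=38 → j++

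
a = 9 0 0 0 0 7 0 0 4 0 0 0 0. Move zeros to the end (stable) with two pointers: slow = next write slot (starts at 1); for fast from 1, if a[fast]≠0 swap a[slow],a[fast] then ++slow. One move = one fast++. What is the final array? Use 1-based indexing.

[9, 7, 4, 0, 0, 0, 0, 0, 0, 0, 0, 0, 0]

(s=1,f=1) a[fast]=9≠0 swap→a[1]=9 → slow++,fast++
(s=2,f=2) a[fast]=0 → fast++
(s=2,f=3) a[fast]=0 → fast++
(s=2,f=4) a[fast]=0 → fast++
(s=2,f=5) a[fast]=0 → fast++
(s=2,f=6) a[fast]=7≠0 swap→a[2]=7 → slow++,fast++
(s=3,f=7) a[fast]=0 → fast++
(s=3,f=8) a[fast]=0 → fast++
(s=3,f=9) a[fast]=4≠0 swap→a[3]=4 → slow++,fast++
(s=4,f=10) a[fast]=0 → fast++
(s=4,f=11) a[fast]=0 → fast++
(s=4,f=12) a[fast]=0 → fast++
(s=4,f=13) a[fast]=0 → fast++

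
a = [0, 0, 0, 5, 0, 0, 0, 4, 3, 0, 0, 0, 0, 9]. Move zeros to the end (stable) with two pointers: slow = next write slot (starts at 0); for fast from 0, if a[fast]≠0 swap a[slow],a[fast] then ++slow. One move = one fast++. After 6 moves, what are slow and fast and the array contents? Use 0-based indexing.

slow=1, fast=6, a=[5, 0, 0, 0, 0, 0, 0, 4, 3, 0, 0, 0, 0, 9]

(s=0,f=0) a[fast]=0 → fast++
(s=0,f=1) a[fast]=0 → fast++
(s=0,f=2) a[fast]=0 → fast++
(s=0,f=3) a[fast]=5≠0 swap→a[0]=5 → slow++,fast++
(s=1,f=4) a[fast]=0 → fast++
(s=1,f=5) a[fast]=0 → fast++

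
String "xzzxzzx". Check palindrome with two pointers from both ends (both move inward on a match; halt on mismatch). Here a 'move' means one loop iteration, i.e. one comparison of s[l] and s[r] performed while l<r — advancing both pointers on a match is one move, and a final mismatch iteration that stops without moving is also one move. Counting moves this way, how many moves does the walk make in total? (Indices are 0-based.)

3 moves

[0,6] 'x'=='x' → l++,r--
[1,5] 'z'=='z' → l++,r--
[2,4] 'z'=='z' → l++,r--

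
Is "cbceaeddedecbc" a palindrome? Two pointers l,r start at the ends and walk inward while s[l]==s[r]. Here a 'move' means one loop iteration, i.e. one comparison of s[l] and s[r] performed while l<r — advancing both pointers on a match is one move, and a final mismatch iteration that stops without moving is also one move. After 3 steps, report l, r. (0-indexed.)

l=3, r=10

[0,13] 'c'=='c' → l++,r--
[1,12] 'b'=='b' → l++,r--
[2,11] 'c'=='c' → l++,r--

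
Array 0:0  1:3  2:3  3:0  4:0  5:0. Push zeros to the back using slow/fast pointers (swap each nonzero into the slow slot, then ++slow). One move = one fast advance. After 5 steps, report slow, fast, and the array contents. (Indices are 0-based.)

slow=0 fast=0: a[fast]=0, fast++
slow=0 fast=1: a[fast]=3≠0 swap→a[0]=3, slow++,fast++
slow=1 fast=2: a[fast]=3≠0 swap→a[1]=3, slow++,fast++
slow=2 fast=3: a[fast]=0, fast++
slow=2 fast=4: a[fast]=0, fast++

slow=2, fast=5, a=[3, 3, 0, 0, 0, 0]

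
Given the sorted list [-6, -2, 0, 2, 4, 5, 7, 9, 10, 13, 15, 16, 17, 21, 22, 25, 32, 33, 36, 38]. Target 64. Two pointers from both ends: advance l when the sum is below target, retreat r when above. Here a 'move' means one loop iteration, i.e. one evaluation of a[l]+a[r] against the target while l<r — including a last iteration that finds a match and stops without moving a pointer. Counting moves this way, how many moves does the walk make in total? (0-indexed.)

[0,19] -6+38=32 <64 → l++
[1,19] -2+38=36 <64 → l++
[2,19] 0+38=38 <64 → l++
[3,19] 2+38=40 <64 → l++
[4,19] 4+38=42 <64 → l++
[5,19] 5+38=43 <64 → l++
[6,19] 7+38=45 <64 → l++
[7,19] 9+38=47 <64 → l++
[8,19] 10+38=48 <64 → l++
[9,19] 13+38=51 <64 → l++
[10,19] 15+38=53 <64 → l++
[11,19] 16+38=54 <64 → l++
[12,19] 17+38=55 <64 → l++
[13,19] 21+38=59 <64 → l++
[14,19] 22+38=60 <64 → l++
[15,19] 25+38=63 <64 → l++
[16,19] 32+38=70 >64 → r--
[16,18] 32+36=68 >64 → r--
[16,17] 32+33=65 >64 → r--

19 moves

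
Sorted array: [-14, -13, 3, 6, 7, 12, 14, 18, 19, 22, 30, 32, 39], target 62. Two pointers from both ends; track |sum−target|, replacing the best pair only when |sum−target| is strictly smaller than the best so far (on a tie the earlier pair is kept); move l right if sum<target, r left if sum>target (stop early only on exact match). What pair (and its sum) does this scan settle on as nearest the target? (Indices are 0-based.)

[0,12] -14+39=25 d=37 * → l++
[1,12] -13+39=26 d=36 * → l++
[2,12] 3+39=42 d=20 * → l++
[3,12] 6+39=45 d=17 * → l++
[4,12] 7+39=46 d=16 * → l++
[5,12] 12+39=51 d=11 * → l++
[6,12] 14+39=53 d=9 * → l++
[7,12] 18+39=57 d=5 * → l++
[8,12] 19+39=58 d=4 * → l++
[9,12] 22+39=61 d=1 * → l++
[10,12] 30+39=69 d=7 → r--
[10,11] 30+32=62 d=0 * → stop

pair (30, 32) with sum 62 (|Δ|=0)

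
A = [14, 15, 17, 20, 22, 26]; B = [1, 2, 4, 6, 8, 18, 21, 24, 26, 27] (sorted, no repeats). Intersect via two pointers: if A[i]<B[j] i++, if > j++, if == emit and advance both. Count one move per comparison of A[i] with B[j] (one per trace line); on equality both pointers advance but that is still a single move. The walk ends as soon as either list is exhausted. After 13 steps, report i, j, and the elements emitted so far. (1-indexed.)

i=6, j=9, emitted=[]

[i=1,j=1] 14>1 → j++
[i=1,j=2] 14>2 → j++
[i=1,j=3] 14>4 → j++
[i=1,j=4] 14>6 → j++
[i=1,j=5] 14>8 → j++
[i=1,j=6] 14<18 → i++
[i=2,j=6] 15<18 → i++
[i=3,j=6] 17<18 → i++
[i=4,j=6] 20>18 → j++
[i=4,j=7] 20<21 → i++
[i=5,j=7] 22>21 → j++
[i=5,j=8] 22<24 → i++
[i=6,j=8] 26>24 → j++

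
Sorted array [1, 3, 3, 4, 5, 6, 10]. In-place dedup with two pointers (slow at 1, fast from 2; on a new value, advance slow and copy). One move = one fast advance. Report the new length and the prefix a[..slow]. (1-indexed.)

slow=1 fast=2: a[fast]=3≠a[slow]=1 write a[2]=3, slow++,fast++
slow=2 fast=3: a[fast]=3=a[slow] dup, fast++
slow=2 fast=4: a[fast]=4≠a[slow]=3 write a[3]=4, slow++,fast++
slow=3 fast=5: a[fast]=5≠a[slow]=4 write a[4]=5, slow++,fast++
slow=4 fast=6: a[fast]=6≠a[slow]=5 write a[5]=6, slow++,fast++
slow=5 fast=7: a[fast]=10≠a[slow]=6 write a[6]=10, slow++,fast++

length 6; prefix = [1, 3, 4, 5, 6, 10]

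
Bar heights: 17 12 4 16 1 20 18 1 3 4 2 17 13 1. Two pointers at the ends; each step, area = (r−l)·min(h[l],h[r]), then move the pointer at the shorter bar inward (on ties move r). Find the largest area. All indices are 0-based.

[0,13] min(17,1)*13=13 best=13 * → r--
[0,12] min(17,13)*12=156 best=156 * → r--
[0,11] min(17,17)*11=187 best=187 * → r--
[0,10] min(17,2)*10=20 best=187 → r--
[0,9] min(17,4)*9=36 best=187 → r--
[0,8] min(17,3)*8=24 best=187 → r--
[0,7] min(17,1)*7=7 best=187 → r--
[0,6] min(17,18)*6=102 best=187 → l++
[1,6] min(12,18)*5=60 best=187 → l++
[2,6] min(4,18)*4=16 best=187 → l++
[3,6] min(16,18)*3=48 best=187 → l++
[4,6] min(1,18)*2=2 best=187 → l++
[5,6] min(20,18)*1=18 best=187 → r--

max area = 187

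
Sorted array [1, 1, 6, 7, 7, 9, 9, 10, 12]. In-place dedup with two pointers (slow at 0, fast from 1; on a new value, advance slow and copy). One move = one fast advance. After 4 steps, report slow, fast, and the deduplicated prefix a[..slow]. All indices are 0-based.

slow=2, fast=5, prefix=[1, 6, 7]

slow=0 fast=1: a[fast]=1=a[slow] dup, fast++
slow=0 fast=2: a[fast]=6≠a[slow]=1 write a[1]=6, slow++,fast++
slow=1 fast=3: a[fast]=7≠a[slow]=6 write a[2]=7, slow++,fast++
slow=2 fast=4: a[fast]=7=a[slow] dup, fast++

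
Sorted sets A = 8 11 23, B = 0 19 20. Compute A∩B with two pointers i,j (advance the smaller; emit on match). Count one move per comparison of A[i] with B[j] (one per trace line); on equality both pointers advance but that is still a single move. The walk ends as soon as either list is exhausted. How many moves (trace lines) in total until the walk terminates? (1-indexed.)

5 moves

[i=1,j=1] 8>0 → j++
[i=1,j=2] 8<19 → i++
[i=2,j=2] 11<19 → i++
[i=3,j=2] 23>19 → j++
[i=3,j=3] 23>20 → j++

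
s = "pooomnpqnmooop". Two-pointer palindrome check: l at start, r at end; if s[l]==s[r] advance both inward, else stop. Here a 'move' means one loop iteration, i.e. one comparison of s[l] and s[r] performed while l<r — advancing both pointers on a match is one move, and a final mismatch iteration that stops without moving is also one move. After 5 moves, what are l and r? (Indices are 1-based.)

l=1 r=14: 'p'=='p', l++,r--
l=2 r=13: 'o'=='o', l++,r--
l=3 r=12: 'o'=='o', l++,r--
l=4 r=11: 'o'=='o', l++,r--
l=5 r=10: 'm'=='m', l++,r--

l=6, r=9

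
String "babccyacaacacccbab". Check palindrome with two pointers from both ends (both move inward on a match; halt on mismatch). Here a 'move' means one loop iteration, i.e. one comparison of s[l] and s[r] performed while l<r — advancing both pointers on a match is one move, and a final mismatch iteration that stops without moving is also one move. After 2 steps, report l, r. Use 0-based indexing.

l=0 r=17: 'b'=='b', l++,r--
l=1 r=16: 'a'=='a', l++,r--

l=2, r=15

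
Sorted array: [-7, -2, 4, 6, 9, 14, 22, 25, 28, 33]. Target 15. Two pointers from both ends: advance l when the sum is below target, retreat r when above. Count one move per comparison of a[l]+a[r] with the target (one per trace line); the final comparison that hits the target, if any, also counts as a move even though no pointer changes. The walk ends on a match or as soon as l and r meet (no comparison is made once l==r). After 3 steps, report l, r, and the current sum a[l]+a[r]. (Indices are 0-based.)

l=0 r=9: -7+33=26 >15, r--
l=0 r=8: -7+28=21 >15, r--
l=0 r=7: -7+25=18 >15, r--

l=0, r=6, sum=15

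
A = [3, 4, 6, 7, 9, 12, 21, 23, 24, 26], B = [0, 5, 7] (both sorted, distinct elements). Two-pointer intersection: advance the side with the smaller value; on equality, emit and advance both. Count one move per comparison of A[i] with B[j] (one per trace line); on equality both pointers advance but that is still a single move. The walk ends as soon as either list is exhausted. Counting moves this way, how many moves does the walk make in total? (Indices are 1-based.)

6 moves

i=1 j=1: 3>0, j++
i=1 j=2: 3<5, i++
i=2 j=2: 4<5, i++
i=3 j=2: 6>5, j++
i=3 j=3: 6<7, i++
i=4 j=3: 7==7 emit, i++,j++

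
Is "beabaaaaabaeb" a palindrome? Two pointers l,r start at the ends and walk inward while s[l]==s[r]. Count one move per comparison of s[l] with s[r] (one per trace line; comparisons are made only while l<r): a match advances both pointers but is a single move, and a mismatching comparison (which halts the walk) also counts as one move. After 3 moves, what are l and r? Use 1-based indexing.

l=1 r=13: 'b'=='b', l++,r--
l=2 r=12: 'e'=='e', l++,r--
l=3 r=11: 'a'=='a', l++,r--

l=4, r=10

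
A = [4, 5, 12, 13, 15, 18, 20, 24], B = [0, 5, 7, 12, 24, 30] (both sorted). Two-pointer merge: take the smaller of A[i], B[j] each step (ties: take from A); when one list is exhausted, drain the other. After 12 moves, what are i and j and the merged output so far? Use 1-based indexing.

i=9, j=5, merged so far=[0, 4, 5, 5, 7, 12, 12, 13, 15, 18, 20, 24]

[i=1,j=1] A[i]=4>B[j]=0 take 0 → j++
[i=1,j=2] A[i]=4<=B[j]=5 take 4 → i++
[i=2,j=2] A[i]=5<=B[j]=5 take 5 → i++
[i=3,j=2] A[i]=12>B[j]=5 take 5 → j++
[i=3,j=3] A[i]=12>B[j]=7 take 7 → j++
[i=3,j=4] A[i]=12<=B[j]=12 take 12 → i++
[i=4,j=4] A[i]=13>B[j]=12 take 12 → j++
[i=4,j=5] A[i]=13<=B[j]=24 take 13 → i++
[i=5,j=5] A[i]=15<=B[j]=24 take 15 → i++
[i=6,j=5] A[i]=18<=B[j]=24 take 18 → i++
[i=7,j=5] A[i]=20<=B[j]=24 take 20 → i++
[i=8,j=5] A[i]=24<=B[j]=24 take 24 → i++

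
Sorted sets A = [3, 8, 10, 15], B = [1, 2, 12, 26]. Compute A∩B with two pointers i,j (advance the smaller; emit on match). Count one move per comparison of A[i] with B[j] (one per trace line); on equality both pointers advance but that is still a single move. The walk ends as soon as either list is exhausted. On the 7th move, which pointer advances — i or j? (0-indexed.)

i

[i=0,j=0] 3>1 → j++
[i=0,j=1] 3>2 → j++
[i=0,j=2] 3<12 → i++
[i=1,j=2] 8<12 → i++
[i=2,j=2] 10<12 → i++
[i=3,j=2] 15>12 → j++
[i=3,j=3] 15<26 → i++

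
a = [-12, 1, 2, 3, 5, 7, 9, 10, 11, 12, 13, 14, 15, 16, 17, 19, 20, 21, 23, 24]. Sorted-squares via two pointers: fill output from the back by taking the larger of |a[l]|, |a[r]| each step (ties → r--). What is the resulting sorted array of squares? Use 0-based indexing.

[1, 4, 9, 25, 49, 81, 100, 121, 144, 144, 169, 196, 225, 256, 289, 361, 400, 441, 529, 576]

l=0 r=19: |-12|<=|24| out[19]=576, r--
l=0 r=18: |-12|<=|23| out[18]=529, r--
l=0 r=17: |-12|<=|21| out[17]=441, r--
l=0 r=16: |-12|<=|20| out[16]=400, r--
l=0 r=15: |-12|<=|19| out[15]=361, r--
l=0 r=14: |-12|<=|17| out[14]=289, r--
l=0 r=13: |-12|<=|16| out[13]=256, r--
l=0 r=12: |-12|<=|15| out[12]=225, r--
l=0 r=11: |-12|<=|14| out[11]=196, r--
l=0 r=10: |-12|<=|13| out[10]=169, r--
l=0 r=9: |-12|<=|12| out[9]=144, r--
l=0 r=8: |-12|>|11| out[8]=144, l++
l=1 r=8: |1|<=|11| out[7]=121, r--
l=1 r=7: |1|<=|10| out[6]=100, r--
l=1 r=6: |1|<=|9| out[5]=81, r--
l=1 r=5: |1|<=|7| out[4]=49, r--
l=1 r=4: |1|<=|5| out[3]=25, r--
l=1 r=3: |1|<=|3| out[2]=9, r--
l=1 r=2: |1|<=|2| out[1]=4, r--
l=1 r=1: |1|<=|1| out[0]=1, r--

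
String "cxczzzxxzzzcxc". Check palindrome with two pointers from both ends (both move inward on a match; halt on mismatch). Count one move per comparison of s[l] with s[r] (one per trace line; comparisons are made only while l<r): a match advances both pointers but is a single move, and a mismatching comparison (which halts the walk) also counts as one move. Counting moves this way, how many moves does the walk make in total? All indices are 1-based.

7 moves

l=1 r=14: 'c'=='c', l++,r--
l=2 r=13: 'x'=='x', l++,r--
l=3 r=12: 'c'=='c', l++,r--
l=4 r=11: 'z'=='z', l++,r--
l=5 r=10: 'z'=='z', l++,r--
l=6 r=9: 'z'=='z', l++,r--
l=7 r=8: 'x'=='x', l++,r--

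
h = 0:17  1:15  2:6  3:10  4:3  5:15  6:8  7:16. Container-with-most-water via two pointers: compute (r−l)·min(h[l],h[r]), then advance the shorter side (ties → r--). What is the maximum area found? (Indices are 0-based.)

[0,7] min(17,16)*7=112 best=112 * → r--
[0,6] min(17,8)*6=48 best=112 → r--
[0,5] min(17,15)*5=75 best=112 → r--
[0,4] min(17,3)*4=12 best=112 → r--
[0,3] min(17,10)*3=30 best=112 → r--
[0,2] min(17,6)*2=12 best=112 → r--
[0,1] min(17,15)*1=15 best=112 → r--

max area = 112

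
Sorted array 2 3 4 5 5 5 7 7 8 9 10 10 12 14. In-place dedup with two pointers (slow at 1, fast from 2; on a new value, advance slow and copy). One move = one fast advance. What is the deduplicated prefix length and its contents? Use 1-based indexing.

length 10; prefix = [2, 3, 4, 5, 7, 8, 9, 10, 12, 14]

slow=1 fast=2: a[fast]=3≠a[slow]=2 write a[2]=3, slow++,fast++
slow=2 fast=3: a[fast]=4≠a[slow]=3 write a[3]=4, slow++,fast++
slow=3 fast=4: a[fast]=5≠a[slow]=4 write a[4]=5, slow++,fast++
slow=4 fast=5: a[fast]=5=a[slow] dup, fast++
slow=4 fast=6: a[fast]=5=a[slow] dup, fast++
slow=4 fast=7: a[fast]=7≠a[slow]=5 write a[5]=7, slow++,fast++
slow=5 fast=8: a[fast]=7=a[slow] dup, fast++
slow=5 fast=9: a[fast]=8≠a[slow]=7 write a[6]=8, slow++,fast++
slow=6 fast=10: a[fast]=9≠a[slow]=8 write a[7]=9, slow++,fast++
slow=7 fast=11: a[fast]=10≠a[slow]=9 write a[8]=10, slow++,fast++
slow=8 fast=12: a[fast]=10=a[slow] dup, fast++
slow=8 fast=13: a[fast]=12≠a[slow]=10 write a[9]=12, slow++,fast++
slow=9 fast=14: a[fast]=14≠a[slow]=12 write a[10]=14, slow++,fast++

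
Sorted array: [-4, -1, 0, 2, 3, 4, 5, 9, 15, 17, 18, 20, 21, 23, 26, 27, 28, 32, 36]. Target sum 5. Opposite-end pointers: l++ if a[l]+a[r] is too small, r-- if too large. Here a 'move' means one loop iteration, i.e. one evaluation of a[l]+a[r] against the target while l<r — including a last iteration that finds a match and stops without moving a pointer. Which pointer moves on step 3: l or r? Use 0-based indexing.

[0,18] -4+36=32 >5 → r--
[0,17] -4+32=28 >5 → r--
[0,16] -4+28=24 >5 → r--

r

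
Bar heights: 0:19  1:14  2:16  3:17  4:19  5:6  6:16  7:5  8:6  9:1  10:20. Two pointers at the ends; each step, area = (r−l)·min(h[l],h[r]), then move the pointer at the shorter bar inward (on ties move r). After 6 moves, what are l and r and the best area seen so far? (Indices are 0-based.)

[0,10] min(19,20)*10=190 best=190 * → l++
[1,10] min(14,20)*9=126 best=190 → l++
[2,10] min(16,20)*8=128 best=190 → l++
[3,10] min(17,20)*7=119 best=190 → l++
[4,10] min(19,20)*6=114 best=190 → l++
[5,10] min(6,20)*5=30 best=190 → l++

l=6, r=10, best area=190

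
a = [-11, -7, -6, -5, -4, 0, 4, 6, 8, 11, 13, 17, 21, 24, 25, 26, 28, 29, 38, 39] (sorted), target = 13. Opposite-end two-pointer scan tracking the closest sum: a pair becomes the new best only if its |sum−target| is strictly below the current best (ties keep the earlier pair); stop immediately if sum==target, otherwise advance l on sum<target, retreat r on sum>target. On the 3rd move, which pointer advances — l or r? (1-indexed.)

r

[1,20] -11+39=28 d=15 * → r--
[1,19] -11+38=27 d=14 * → r--
[1,18] -11+29=18 d=5 * → r--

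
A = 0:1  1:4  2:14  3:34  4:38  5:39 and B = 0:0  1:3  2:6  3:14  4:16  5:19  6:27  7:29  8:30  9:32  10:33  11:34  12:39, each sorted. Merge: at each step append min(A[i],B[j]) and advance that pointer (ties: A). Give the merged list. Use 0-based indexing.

[0, 1, 3, 4, 6, 14, 14, 16, 19, 27, 29, 30, 32, 33, 34, 34, 38, 39, 39]

i=0 j=0: A[i]=1>B[j]=0 take 0, j++
i=0 j=1: A[i]=1<=B[j]=3 take 1, i++
i=1 j=1: A[i]=4>B[j]=3 take 3, j++
i=1 j=2: A[i]=4<=B[j]=6 take 4, i++
i=2 j=2: A[i]=14>B[j]=6 take 6, j++
i=2 j=3: A[i]=14<=B[j]=14 take 14, i++
i=3 j=3: A[i]=34>B[j]=14 take 14, j++
i=3 j=4: A[i]=34>B[j]=16 take 16, j++
i=3 j=5: A[i]=34>B[j]=19 take 19, j++
i=3 j=6: A[i]=34>B[j]=27 take 27, j++
i=3 j=7: A[i]=34>B[j]=29 take 29, j++
i=3 j=8: A[i]=34>B[j]=30 take 30, j++
i=3 j=9: A[i]=34>B[j]=32 take 32, j++
i=3 j=10: A[i]=34>B[j]=33 take 33, j++
i=3 j=11: A[i]=34<=B[j]=34 take 34, i++
i=4 j=11: A[i]=38>B[j]=34 take 34, j++
i=4 j=12: A[i]=38<=B[j]=39 take 38, i++
i=5 j=12: A[i]=39<=B[j]=39 take 39, i++
i=6 j=12: A done, take B[j]=39, j++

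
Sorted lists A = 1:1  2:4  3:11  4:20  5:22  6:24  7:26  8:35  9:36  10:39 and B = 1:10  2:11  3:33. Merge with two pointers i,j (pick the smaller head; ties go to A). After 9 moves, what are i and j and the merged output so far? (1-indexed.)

i=1 j=1: A[i]=1<=B[j]=10 take 1, i++
i=2 j=1: A[i]=4<=B[j]=10 take 4, i++
i=3 j=1: A[i]=11>B[j]=10 take 10, j++
i=3 j=2: A[i]=11<=B[j]=11 take 11, i++
i=4 j=2: A[i]=20>B[j]=11 take 11, j++
i=4 j=3: A[i]=20<=B[j]=33 take 20, i++
i=5 j=3: A[i]=22<=B[j]=33 take 22, i++
i=6 j=3: A[i]=24<=B[j]=33 take 24, i++
i=7 j=3: A[i]=26<=B[j]=33 take 26, i++

i=8, j=3, merged so far=[1, 4, 10, 11, 11, 20, 22, 24, 26]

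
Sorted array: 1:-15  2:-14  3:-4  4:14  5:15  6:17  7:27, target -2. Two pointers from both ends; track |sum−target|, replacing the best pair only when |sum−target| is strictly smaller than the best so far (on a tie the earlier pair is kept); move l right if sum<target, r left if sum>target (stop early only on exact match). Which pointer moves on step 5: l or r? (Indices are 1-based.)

l

l=1 r=7: -15+27=12 d=14 *, r--
l=1 r=6: -15+17=2 d=4 *, r--
l=1 r=5: -15+15=0 d=2 *, r--
l=1 r=4: -15+14=-1 d=1 *, r--
l=1 r=3: -15+-4=-19 d=17, l++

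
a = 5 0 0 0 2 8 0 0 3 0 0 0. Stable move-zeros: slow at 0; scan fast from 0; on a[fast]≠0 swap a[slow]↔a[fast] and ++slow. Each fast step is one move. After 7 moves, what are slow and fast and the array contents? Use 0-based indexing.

slow=3, fast=7, a=[5, 2, 8, 0, 0, 0, 0, 0, 3, 0, 0, 0]

(s=0,f=0) a[fast]=5≠0 swap→a[0]=5 → slow++,fast++
(s=1,f=1) a[fast]=0 → fast++
(s=1,f=2) a[fast]=0 → fast++
(s=1,f=3) a[fast]=0 → fast++
(s=1,f=4) a[fast]=2≠0 swap→a[1]=2 → slow++,fast++
(s=2,f=5) a[fast]=8≠0 swap→a[2]=8 → slow++,fast++
(s=3,f=6) a[fast]=0 → fast++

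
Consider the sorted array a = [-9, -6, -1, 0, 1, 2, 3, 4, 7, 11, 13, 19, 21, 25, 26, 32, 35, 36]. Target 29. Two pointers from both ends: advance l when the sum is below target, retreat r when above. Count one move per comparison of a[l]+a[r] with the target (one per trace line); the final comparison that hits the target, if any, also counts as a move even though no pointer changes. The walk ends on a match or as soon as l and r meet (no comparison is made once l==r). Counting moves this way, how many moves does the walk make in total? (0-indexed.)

3 moves

l=0 r=17: -9+36=27 <29, l++
l=1 r=17: -6+36=30 >29, r--
l=1 r=16: -6+35=29, found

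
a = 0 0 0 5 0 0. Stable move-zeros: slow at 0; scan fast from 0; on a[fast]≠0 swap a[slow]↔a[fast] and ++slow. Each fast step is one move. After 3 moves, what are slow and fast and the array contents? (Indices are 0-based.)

(s=0,f=0) a[fast]=0 → fast++
(s=0,f=1) a[fast]=0 → fast++
(s=0,f=2) a[fast]=0 → fast++

slow=0, fast=3, a=[0, 0, 0, 5, 0, 0]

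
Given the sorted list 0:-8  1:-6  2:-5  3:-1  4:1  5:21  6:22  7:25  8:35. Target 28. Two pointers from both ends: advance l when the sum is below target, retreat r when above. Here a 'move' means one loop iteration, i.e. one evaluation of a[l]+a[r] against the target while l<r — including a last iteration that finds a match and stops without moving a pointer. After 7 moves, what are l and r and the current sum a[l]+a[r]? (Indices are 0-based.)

l=5, r=6, sum=43

l=0 r=8: -8+35=27 <28, l++
l=1 r=8: -6+35=29 >28, r--
l=1 r=7: -6+25=19 <28, l++
l=2 r=7: -5+25=20 <28, l++
l=3 r=7: -1+25=24 <28, l++
l=4 r=7: 1+25=26 <28, l++
l=5 r=7: 21+25=46 >28, r--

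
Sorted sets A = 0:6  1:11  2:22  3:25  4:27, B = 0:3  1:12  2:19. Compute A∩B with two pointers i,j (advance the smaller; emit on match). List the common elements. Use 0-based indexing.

intersection = []

[i=0,j=0] 6>3 → j++
[i=0,j=1] 6<12 → i++
[i=1,j=1] 11<12 → i++
[i=2,j=1] 22>12 → j++
[i=2,j=2] 22>19 → j++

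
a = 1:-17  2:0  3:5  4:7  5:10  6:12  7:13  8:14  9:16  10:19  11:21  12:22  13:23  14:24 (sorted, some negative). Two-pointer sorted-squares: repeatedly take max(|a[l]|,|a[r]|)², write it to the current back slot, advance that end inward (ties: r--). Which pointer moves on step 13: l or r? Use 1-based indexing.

r

[1,14] |-17|<=|24| out[14]=576 → r--
[1,13] |-17|<=|23| out[13]=529 → r--
[1,12] |-17|<=|22| out[12]=484 → r--
[1,11] |-17|<=|21| out[11]=441 → r--
[1,10] |-17|<=|19| out[10]=361 → r--
[1,9] |-17|>|16| out[9]=289 → l++
[2,9] |0|<=|16| out[8]=256 → r--
[2,8] |0|<=|14| out[7]=196 → r--
[2,7] |0|<=|13| out[6]=169 → r--
[2,6] |0|<=|12| out[5]=144 → r--
[2,5] |0|<=|10| out[4]=100 → r--
[2,4] |0|<=|7| out[3]=49 → r--
[2,3] |0|<=|5| out[2]=25 → r--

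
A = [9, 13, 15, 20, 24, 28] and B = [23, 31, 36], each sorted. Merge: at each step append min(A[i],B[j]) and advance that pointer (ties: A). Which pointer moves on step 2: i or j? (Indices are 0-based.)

i=0 j=0: A[i]=9<=B[j]=23 take 9, i++
i=1 j=0: A[i]=13<=B[j]=23 take 13, i++

i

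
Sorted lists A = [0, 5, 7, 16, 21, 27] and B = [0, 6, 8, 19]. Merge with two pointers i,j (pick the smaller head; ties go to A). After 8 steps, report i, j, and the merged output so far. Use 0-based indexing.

i=4, j=4, merged so far=[0, 0, 5, 6, 7, 8, 16, 19]

[i=0,j=0] A[i]=0<=B[j]=0 take 0 → i++
[i=1,j=0] A[i]=5>B[j]=0 take 0 → j++
[i=1,j=1] A[i]=5<=B[j]=6 take 5 → i++
[i=2,j=1] A[i]=7>B[j]=6 take 6 → j++
[i=2,j=2] A[i]=7<=B[j]=8 take 7 → i++
[i=3,j=2] A[i]=16>B[j]=8 take 8 → j++
[i=3,j=3] A[i]=16<=B[j]=19 take 16 → i++
[i=4,j=3] A[i]=21>B[j]=19 take 19 → j++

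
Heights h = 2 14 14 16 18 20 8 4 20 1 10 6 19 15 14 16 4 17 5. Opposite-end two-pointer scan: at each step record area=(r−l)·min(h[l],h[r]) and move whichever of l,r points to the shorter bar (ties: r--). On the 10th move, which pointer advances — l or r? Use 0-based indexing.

r

[0,18] min(2,5)*18=36 best=36 * → l++
[1,18] min(14,5)*17=85 best=85 * → r--
[1,17] min(14,17)*16=224 best=224 * → l++
[2,17] min(14,17)*15=210 best=224 → l++
[3,17] min(16,17)*14=224 best=224 → l++
[4,17] min(18,17)*13=221 best=224 → r--
[4,16] min(18,4)*12=48 best=224 → r--
[4,15] min(18,16)*11=176 best=224 → r--
[4,14] min(18,14)*10=140 best=224 → r--
[4,13] min(18,15)*9=135 best=224 → r--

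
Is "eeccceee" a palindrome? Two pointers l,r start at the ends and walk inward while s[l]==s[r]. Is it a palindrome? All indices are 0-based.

not a palindrome (mismatch at 2,5)

[0,7] 'e'=='e' → l++,r--
[1,6] 'e'=='e' → l++,r--
[2,5] 'c'!='e' → stop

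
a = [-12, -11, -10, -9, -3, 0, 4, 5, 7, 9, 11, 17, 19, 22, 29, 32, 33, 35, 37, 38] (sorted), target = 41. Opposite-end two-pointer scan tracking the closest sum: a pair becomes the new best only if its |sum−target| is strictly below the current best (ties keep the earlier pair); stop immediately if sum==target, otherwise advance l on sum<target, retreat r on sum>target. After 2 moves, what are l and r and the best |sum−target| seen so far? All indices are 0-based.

l=2, r=19, best |Δ|=14

l=0 r=19: -12+38=26 d=15 *, l++
l=1 r=19: -11+38=27 d=14 *, l++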